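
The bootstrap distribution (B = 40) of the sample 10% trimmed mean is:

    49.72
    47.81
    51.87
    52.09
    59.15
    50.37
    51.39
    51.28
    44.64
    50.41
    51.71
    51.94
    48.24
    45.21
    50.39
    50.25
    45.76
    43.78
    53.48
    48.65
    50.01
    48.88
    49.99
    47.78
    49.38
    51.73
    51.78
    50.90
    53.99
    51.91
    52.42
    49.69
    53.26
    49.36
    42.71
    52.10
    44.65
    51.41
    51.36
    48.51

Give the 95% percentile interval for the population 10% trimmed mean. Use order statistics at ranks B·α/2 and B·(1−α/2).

(42.71, 53.99)

Sorted replicates: 42.71, 43.78, 44.64, 44.65, 45.21, 45.76, 47.78, 47.81, 48.24, 48.51, 48.65, 48.88, 49.36, 49.38, 49.69, 49.72, 49.99, 50.01, 50.25, 50.37, 50.39, 50.41, 50.90, 51.28, 51.36, 51.39, 51.41, 51.71, 51.73, 51.78, 51.87, 51.91, 51.94, 52.09, 52.10, 52.42, 53.26, 53.48, 53.99, 59.15
α = 0.05; lower rank = 40 × 0.025 = 1; upper rank = 40 × 0.975 = 39.
The 1st smallest replicate is 42.71; the 39th is 53.99.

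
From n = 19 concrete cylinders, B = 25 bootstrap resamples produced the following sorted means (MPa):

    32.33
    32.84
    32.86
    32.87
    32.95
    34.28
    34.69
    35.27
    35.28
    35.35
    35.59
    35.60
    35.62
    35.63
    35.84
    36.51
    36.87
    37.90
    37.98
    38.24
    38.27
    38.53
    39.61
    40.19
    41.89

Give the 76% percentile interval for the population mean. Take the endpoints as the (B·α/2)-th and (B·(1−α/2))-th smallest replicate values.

α = 0.24; lower rank = 25 × 0.120 = 3; upper rank = 25 × 0.880 = 22.
The 3rd smallest replicate is 32.86; the 22nd is 38.53.

(32.86, 38.53)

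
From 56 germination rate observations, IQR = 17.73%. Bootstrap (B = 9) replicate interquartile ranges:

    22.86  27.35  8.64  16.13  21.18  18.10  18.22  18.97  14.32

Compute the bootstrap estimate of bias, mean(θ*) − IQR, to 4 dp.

mean(θ*) = (22.86 + 27.35 + 8.64 + 16.13 + 21.18 + 18.10 + 18.22 + 18.97 + 14.32) / 9 = 18.41889
bias = 18.41889 − 17.73

bias = +0.6889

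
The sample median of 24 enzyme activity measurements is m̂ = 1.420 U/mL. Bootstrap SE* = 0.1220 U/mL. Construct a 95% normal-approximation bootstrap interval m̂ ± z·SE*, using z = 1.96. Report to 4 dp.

Margin = 1.96 × 0.1220 = 0.23912
Interval: 1.420 ± 0.23912

(1.1809, 1.6591)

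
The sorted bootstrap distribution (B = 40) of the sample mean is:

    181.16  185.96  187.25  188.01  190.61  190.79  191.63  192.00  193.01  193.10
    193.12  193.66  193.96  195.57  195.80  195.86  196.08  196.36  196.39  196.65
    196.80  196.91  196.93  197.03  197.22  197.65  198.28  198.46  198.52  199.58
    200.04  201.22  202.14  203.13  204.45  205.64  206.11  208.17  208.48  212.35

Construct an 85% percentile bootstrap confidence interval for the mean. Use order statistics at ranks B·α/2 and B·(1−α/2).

(187.25, 206.11)

α = 0.15; lower rank = 40 × 0.075 = 3; upper rank = 40 × 0.925 = 37.
The 3rd smallest replicate is 187.25; the 37th is 206.11.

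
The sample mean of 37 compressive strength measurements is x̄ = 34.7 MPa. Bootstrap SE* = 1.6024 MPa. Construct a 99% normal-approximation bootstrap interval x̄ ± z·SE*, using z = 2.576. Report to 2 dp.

Margin = 2.576 × 1.6024 = 4.128
Interval: 34.7 ± 4.128

(30.57, 38.83)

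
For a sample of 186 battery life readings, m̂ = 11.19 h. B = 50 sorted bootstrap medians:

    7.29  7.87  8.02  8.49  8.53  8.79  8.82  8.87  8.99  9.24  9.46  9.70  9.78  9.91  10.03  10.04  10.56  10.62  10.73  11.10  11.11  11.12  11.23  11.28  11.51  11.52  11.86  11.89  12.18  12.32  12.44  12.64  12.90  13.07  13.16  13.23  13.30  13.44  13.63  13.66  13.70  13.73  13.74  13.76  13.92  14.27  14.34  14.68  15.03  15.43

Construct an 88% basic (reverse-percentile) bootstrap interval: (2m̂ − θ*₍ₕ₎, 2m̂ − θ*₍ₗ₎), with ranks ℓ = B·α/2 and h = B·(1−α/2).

(8.04, 14.36)

Percentile endpoints at ranks 3 and 47: θ*₍3₎ = 8.02, θ*₍47₎ = 14.34.
Basic interval reflects these around m̂:
  lower = 2 × 11.19 − 14.34 = 8.04
  upper = 2 × 11.19 − 8.02 = 14.36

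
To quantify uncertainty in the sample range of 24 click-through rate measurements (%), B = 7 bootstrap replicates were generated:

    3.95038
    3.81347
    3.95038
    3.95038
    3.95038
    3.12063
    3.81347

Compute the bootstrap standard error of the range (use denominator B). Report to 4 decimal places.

SE* = 0.2808

Bootstrap SE is the standard deviation of the 7 replicate ranges.
Mean of replicates: (3.95038 + 3.81347 + 3.95038 + 3.95038 + 3.95038 + 3.12063 + 3.81347) / 7 = 26.549090 / 7 = 3.792727
Sum of squared deviations: (+0.157653)² + (+0.020743)² + (+0.157653)² + (+0.157653)² + (+0.157653)² + (−0.672097)² + (+0.020743)² = 0.551993
Variance = 0.551993 / 7 = 0.078856
SE* = √0.078856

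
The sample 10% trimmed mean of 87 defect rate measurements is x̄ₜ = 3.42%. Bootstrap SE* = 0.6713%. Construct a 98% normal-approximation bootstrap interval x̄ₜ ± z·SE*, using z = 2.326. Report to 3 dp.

(1.859, 4.981)

Margin = 2.326 × 0.6713 = 1.5614
Interval: 3.42 ± 1.5614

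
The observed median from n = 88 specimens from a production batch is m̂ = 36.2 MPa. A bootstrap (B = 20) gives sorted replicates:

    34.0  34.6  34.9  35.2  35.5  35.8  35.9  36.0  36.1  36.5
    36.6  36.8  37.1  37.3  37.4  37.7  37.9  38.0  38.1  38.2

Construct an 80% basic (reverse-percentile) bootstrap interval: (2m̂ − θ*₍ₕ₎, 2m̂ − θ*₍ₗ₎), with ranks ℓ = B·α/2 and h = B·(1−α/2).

(34.4, 37.8)

Percentile endpoints at ranks 2 and 18: θ*₍2₎ = 34.6, θ*₍18₎ = 38.0.
Basic interval reflects these around m̂:
  lower = 2 × 36.2 − 38.0 = 34.4
  upper = 2 × 36.2 − 34.6 = 37.8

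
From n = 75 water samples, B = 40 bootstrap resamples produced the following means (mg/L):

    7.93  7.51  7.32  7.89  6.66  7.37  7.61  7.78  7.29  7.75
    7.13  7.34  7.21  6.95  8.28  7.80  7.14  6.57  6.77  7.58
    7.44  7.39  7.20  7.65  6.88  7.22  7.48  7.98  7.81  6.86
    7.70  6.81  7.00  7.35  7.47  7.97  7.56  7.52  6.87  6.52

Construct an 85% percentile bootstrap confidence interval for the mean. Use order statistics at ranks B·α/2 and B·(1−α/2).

Sorted replicates: 6.52, 6.57, 6.66, 6.77, 6.81, 6.86, 6.87, 6.88, 6.95, 7.00, 7.13, 7.14, 7.20, 7.21, 7.22, 7.29, 7.32, 7.34, 7.35, 7.37, 7.39, 7.44, 7.47, 7.48, 7.51, 7.52, 7.56, 7.58, 7.61, 7.65, 7.70, 7.75, 7.78, 7.80, 7.81, 7.89, 7.93, 7.97, 7.98, 8.28
α = 0.15; lower rank = 40 × 0.075 = 3; upper rank = 40 × 0.925 = 37.
The 3rd smallest replicate is 6.66; the 37th is 7.93.

(6.66, 7.93)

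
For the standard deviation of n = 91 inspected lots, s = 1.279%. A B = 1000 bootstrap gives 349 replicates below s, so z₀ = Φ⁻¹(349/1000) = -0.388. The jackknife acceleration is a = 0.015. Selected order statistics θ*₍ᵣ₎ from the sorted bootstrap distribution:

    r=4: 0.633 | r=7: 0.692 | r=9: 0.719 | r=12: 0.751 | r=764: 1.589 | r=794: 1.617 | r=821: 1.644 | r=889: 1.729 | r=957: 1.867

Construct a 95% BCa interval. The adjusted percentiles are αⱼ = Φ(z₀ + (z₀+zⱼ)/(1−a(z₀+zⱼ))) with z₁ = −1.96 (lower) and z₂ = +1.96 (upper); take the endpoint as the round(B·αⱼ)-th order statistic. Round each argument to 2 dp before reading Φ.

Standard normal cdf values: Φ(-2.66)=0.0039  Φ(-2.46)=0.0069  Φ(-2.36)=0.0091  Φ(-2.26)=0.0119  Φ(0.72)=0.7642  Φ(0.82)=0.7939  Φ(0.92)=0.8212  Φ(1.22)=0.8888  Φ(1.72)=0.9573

Lower: z₀ + z₁ = -0.388 + (-1.960) = -2.348; 1 − a(z₀+z₁) = 1 − (0.015)(-2.348) = 1.0352; argument = -0.388 + (-2.348)/1.0352 = -2.6561 → -2.66.
α₁ = Φ(-2.66) = 0.0039; rank = round(1000 × 0.0039) = 4; θ*₍4₎ = 0.633.
Upper: z₀ + z₂ = 1.572; 1 − a(z₀+z₂) = 0.9764; argument = 1.2220 → 1.22; α₂ = 0.8888; rank = 889; θ*₍889₎ = 1.729.

(0.633, 1.729)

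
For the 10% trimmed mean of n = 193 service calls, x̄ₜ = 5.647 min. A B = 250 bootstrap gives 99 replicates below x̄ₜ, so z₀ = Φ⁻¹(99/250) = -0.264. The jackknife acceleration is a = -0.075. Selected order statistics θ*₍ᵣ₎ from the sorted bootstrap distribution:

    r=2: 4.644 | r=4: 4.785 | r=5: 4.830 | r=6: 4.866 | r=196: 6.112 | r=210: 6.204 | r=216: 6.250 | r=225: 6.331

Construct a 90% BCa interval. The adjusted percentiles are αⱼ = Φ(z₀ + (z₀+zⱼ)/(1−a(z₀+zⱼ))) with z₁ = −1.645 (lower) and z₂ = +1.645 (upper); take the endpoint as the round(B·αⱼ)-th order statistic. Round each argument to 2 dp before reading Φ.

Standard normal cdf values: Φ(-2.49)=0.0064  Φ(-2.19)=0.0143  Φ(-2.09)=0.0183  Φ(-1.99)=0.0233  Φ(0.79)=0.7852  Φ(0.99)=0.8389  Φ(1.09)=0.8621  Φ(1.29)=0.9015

Lower: z₀ + z₁ = -0.264 + (-1.645) = -1.909; 1 − a(z₀+z₁) = 1 − (-0.075)(-1.909) = 0.8568; argument = -0.264 + (-1.909)/0.8568 = -2.4920 → -2.49.
α₁ = Φ(-2.49) = 0.0064; rank = round(250 × 0.0064) = 2; θ*₍2₎ = 4.644.
Upper: z₀ + z₂ = 1.381; 1 − a(z₀+z₂) = 1.1036; argument = 0.9874 → 0.99; α₂ = 0.8389; rank = 210; θ*₍210₎ = 6.204.

(4.644, 6.204)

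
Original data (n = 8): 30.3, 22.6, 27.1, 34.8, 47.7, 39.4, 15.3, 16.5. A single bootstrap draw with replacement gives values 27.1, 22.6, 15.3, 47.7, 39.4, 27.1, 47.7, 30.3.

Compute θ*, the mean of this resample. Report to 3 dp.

Mean = (27.1 + 22.6 + 15.3 + 47.7 + 39.4 + 27.1 + 47.7 + 30.3) / 8 = 257.20 / 8 = 32.150

θ* = 32.150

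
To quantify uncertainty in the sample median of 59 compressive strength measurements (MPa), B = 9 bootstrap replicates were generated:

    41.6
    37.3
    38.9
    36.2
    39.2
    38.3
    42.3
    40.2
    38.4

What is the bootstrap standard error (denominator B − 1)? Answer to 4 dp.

SE* = 1.9526

Bootstrap SE is the standard deviation of the 9 replicate medians.
Mean of replicates: (41.6 + 37.3 + 38.9 + 36.2 + 39.2 + 38.3 + 42.3 + 40.2 + 38.4) / 9 = 352.40000 / 9 = 39.15556
Sum of squared deviations: (+2.44444)² + (−1.85556)² + (−0.25556)² + (−2.95556)² + (+0.04444)² + (−0.85556)² + (+3.14444)² + (+1.04444)² + (−0.75556)² = 30.50222
Variance = 30.50222 / 8 = 3.81278
SE* = √3.81278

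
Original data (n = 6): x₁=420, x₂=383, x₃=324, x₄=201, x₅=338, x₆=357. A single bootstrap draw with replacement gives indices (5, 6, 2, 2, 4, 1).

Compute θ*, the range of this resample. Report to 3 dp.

Resample values: 338, 357, 383, 383, 201, 420.
Range = 420 − 201 = 219.000

θ* = 219.000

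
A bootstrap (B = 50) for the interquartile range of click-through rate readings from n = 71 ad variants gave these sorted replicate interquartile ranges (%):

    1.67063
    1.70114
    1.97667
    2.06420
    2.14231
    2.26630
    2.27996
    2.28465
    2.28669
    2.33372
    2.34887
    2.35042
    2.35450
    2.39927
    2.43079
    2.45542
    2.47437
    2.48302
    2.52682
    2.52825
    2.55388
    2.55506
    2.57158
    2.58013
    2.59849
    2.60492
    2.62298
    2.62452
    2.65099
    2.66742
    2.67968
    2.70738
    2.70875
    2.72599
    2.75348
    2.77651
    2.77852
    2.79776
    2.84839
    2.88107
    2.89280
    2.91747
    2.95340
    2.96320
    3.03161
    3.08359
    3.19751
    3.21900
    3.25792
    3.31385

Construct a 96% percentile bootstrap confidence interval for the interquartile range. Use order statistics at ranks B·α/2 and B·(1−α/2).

α = 0.04; lower rank = 50 × 0.020 = 1; upper rank = 50 × 0.980 = 49.
The 1st smallest replicate is 1.67063; the 49th is 3.25792.

(1.67063, 3.25792)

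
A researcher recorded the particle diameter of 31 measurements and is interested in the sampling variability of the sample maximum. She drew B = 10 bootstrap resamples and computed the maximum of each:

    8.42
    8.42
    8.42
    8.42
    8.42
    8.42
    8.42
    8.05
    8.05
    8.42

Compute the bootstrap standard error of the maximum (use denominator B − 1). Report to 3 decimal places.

Bootstrap SE is the standard deviation of the 10 replicate maximums.
Mean of replicates: (8.42 + 8.42 + 8.42 + 8.42 + 8.42 + 8.42 + 8.42 + 8.05 + 8.05 + 8.42) / 10 = 83.4600 / 10 = 8.3460
Sum of squared deviations: (+0.0740)² + (+0.0740)² + (+0.0740)² + (+0.0740)² + (+0.0740)² + (+0.0740)² + (+0.0740)² + (−0.2960)² + (−0.2960)² + (+0.0740)² = 0.2190
Variance = 0.2190 / 9 = 0.0243
SE* = √0.0243

SE* = 0.156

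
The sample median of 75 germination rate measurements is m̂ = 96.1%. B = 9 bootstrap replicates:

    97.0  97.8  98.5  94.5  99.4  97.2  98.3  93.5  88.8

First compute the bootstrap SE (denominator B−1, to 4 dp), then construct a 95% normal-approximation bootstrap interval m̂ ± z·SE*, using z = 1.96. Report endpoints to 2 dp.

(89.56, 102.64)

Mean of replicates = 96.1111; sum of squared deviations = 89.0089; SE* = √(89.0089/8) = 3.3356
Margin = 1.96 × 3.3356 = 6.538
Interval: 96.1 ± 6.538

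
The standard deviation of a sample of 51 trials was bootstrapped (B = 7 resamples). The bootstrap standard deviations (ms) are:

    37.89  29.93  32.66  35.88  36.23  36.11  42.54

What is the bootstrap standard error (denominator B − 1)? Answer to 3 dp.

SE* = 3.965

Bootstrap SE is the standard deviation of the 7 replicate standard deviations.
Mean of replicates: (37.89 + 29.93 + 32.66 + 35.88 + 36.23 + 36.11 + 42.54) / 7 = 251.2400 / 7 = 35.8914
Sum of squared deviations: (+1.9986)² + (−5.9614)² + (−3.2314)² + (−0.0114)² + (+0.3386)² + (+0.2186)² + (+6.6486)² = 94.3411
Variance = 94.3411 / 6 = 15.7235
SE* = √15.7235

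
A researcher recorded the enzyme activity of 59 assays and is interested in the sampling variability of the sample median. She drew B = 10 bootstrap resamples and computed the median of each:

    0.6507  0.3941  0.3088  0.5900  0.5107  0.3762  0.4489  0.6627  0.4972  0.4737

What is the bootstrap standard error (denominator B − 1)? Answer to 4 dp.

Bootstrap SE is the standard deviation of the 10 replicate medians.
Mean of replicates: (0.6507 + 0.3941 + 0.3088 + 0.5900 + 0.5107 + 0.3762 + 0.4489 + 0.6627 + 0.4972 + 0.4737) / 10 = 4.91300 / 10 = 0.49130
Sum of squared deviations: (+0.15940)² + (−0.09720)² + (−0.18250)² + (+0.09870)² + (+0.01940)² + (−0.11510)² + (−0.04240)² + (+0.17140)² + (+0.00590)² + (−0.01760)² = 0.12305
Variance = 0.12305 / 9 = 0.01367
SE* = √0.01367

SE* = 0.1169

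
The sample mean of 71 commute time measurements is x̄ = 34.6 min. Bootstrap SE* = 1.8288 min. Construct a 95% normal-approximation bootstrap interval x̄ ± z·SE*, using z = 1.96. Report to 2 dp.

Margin = 1.96 × 1.8288 = 3.584
Interval: 34.6 ± 3.584

(31.02, 38.18)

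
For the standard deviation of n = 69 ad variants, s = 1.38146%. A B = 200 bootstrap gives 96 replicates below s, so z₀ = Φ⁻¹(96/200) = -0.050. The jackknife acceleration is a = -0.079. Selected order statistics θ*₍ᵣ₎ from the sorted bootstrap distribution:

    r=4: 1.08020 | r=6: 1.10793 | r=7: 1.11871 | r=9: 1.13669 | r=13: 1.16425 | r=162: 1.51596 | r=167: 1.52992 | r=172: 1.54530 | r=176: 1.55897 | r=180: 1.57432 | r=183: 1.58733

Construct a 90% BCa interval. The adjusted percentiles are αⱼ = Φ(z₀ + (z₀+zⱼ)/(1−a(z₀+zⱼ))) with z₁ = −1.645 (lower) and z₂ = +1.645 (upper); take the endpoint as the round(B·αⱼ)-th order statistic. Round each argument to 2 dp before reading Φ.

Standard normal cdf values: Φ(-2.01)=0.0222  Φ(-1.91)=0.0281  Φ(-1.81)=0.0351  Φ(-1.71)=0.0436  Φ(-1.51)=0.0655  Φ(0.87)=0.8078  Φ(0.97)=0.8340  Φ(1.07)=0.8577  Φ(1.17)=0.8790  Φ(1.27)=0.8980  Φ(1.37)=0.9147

Lower: z₀ + z₁ = -0.050 + (-1.645) = -1.695; 1 − a(z₀+z₁) = 1 − (-0.079)(-1.695) = 0.8661; argument = -0.050 + (-1.695)/0.8661 = -2.0071 → -2.01.
α₁ = Φ(-2.01) = 0.0222; rank = round(200 × 0.0222) = 4; θ*₍4₎ = 1.08020.
Upper: z₀ + z₂ = 1.595; 1 − a(z₀+z₂) = 1.1260; argument = 1.3665 → 1.37; α₂ = 0.9147; rank = 183; θ*₍183₎ = 1.58733.

(1.08020, 1.58733)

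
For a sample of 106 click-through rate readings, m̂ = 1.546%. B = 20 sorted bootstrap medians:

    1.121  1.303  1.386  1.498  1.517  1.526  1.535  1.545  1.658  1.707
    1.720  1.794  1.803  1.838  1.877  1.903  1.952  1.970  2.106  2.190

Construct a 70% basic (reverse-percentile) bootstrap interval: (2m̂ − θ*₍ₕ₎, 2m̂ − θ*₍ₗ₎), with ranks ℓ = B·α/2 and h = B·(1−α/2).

Percentile endpoints at ranks 3 and 17: θ*₍3₎ = 1.386, θ*₍17₎ = 1.952.
Basic interval reflects these around m̂:
  lower = 2 × 1.546 − 1.952 = 1.140
  upper = 2 × 1.546 − 1.386 = 1.706

(1.140, 1.706)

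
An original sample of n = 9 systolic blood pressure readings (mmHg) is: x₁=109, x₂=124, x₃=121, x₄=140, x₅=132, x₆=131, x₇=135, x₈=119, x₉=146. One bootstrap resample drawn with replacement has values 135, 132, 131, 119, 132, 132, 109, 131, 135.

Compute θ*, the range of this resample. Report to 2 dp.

Range = 135 − 109 = 26.00

θ* = 26.00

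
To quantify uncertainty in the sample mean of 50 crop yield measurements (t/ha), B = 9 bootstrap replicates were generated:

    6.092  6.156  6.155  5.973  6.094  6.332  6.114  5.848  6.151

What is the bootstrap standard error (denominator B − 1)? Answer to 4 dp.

Bootstrap SE is the standard deviation of the 9 replicate means.
Mean of replicates: (6.092 + 6.156 + 6.155 + 5.973 + 6.094 + 6.332 + 6.114 + 5.848 + 6.151) / 9 = 54.91500 / 9 = 6.10167
Sum of squared deviations: (−0.00967)² + (+0.05433)² + (+0.05333)² + (−0.12867)² + (−0.00767)² + (+0.23033)² + (+0.01233)² + (−0.25367)² + (+0.04933)² = 0.14249
Variance = 0.14249 / 8 = 0.01781
SE* = √0.01781

SE* = 0.1335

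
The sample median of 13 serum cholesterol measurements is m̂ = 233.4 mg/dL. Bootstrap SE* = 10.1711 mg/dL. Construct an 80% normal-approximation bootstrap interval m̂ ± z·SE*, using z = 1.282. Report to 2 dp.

Margin = 1.282 × 10.1711 = 13.039
Interval: 233.4 ± 13.039

(220.36, 246.44)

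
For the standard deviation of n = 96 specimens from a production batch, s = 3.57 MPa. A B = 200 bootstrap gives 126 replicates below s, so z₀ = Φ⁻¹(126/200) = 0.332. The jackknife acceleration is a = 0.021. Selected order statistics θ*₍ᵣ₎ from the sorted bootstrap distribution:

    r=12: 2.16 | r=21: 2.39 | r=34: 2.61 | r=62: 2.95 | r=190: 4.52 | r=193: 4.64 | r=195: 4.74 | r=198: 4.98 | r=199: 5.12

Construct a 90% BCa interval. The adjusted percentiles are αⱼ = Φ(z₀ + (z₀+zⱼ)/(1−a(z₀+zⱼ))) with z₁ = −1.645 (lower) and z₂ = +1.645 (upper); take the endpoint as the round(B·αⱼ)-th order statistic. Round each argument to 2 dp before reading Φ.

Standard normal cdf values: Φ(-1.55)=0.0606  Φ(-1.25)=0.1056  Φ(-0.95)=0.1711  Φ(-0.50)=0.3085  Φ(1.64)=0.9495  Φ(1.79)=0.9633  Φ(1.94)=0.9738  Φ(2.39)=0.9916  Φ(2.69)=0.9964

Lower: z₀ + z₁ = 0.332 + (-1.645) = -1.313; 1 − a(z₀+z₁) = 1 − (0.021)(-1.313) = 1.0276; argument = 0.332 + (-1.313)/1.0276 = -0.9458 → -0.95.
α₁ = Φ(-0.95) = 0.1711; rank = round(200 × 0.1711) = 34; θ*₍34₎ = 2.61.
Upper: z₀ + z₂ = 1.977; 1 − a(z₀+z₂) = 0.9585; argument = 2.3946 → 2.39; α₂ = 0.9916; rank = 198; θ*₍198₎ = 4.98.

(2.61, 4.98)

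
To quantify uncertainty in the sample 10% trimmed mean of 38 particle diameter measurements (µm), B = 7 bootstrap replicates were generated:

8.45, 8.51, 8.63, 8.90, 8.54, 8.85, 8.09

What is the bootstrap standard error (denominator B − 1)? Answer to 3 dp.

Bootstrap SE is the standard deviation of the 7 replicate 10% trimmed means.
Mean of replicates: (8.45 + 8.51 + 8.63 + 8.90 + 8.54 + 8.85 + 8.09) / 7 = 59.9700 / 7 = 8.5671
Sum of squared deviations: (−0.1171)² + (−0.0571)² + (+0.0629)² + (+0.3329)² + (−0.0271)² + (+0.2829)² + (−0.4771)² = 0.4401
Variance = 0.4401 / 6 = 0.0734
SE* = √0.0734

SE* = 0.271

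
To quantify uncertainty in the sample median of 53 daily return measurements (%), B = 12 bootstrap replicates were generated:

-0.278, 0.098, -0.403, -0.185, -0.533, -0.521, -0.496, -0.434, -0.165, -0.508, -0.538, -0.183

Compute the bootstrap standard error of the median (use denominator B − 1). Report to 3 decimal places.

SE* = 0.202

Bootstrap SE is the standard deviation of the 12 replicate medians.
Mean of replicates: ((-0.278) + 0.098 + (-0.403) + (-0.185) + (-0.533) + (-0.521) + (-0.496) + (-0.434) + (-0.165) + (-0.508) + (-0.538) + (-0.183)) / 12 = -4.1460 / 12 = -0.3455
Sum of squared deviations: (+0.0675)² + (+0.4435)² + (−0.0575)² + (+0.1605)² + (−0.1875)² + (−0.1755)² + (−0.1505)² + (−0.0885)² + (+0.1805)² + (−0.1625)² + (−0.1925)² + (+0.1625)² = 0.4492
Variance = 0.4492 / 11 = 0.0408
SE* = √0.0408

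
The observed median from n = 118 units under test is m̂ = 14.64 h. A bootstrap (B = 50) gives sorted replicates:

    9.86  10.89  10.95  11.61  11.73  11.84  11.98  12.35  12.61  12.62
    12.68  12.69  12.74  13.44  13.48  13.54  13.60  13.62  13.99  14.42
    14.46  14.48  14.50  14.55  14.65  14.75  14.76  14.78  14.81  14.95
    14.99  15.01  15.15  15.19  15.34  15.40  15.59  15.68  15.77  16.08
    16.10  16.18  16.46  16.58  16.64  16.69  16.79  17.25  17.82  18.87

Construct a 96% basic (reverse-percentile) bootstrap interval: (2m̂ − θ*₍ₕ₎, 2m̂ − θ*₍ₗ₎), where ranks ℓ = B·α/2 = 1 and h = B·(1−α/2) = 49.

(11.46, 19.42)

Percentile endpoints at ranks 1 and 49: θ*₍1₎ = 9.86, θ*₍49₎ = 17.82.
Basic interval reflects these around m̂:
  lower = 2 × 14.64 − 17.82 = 11.46
  upper = 2 × 14.64 − 9.86 = 19.42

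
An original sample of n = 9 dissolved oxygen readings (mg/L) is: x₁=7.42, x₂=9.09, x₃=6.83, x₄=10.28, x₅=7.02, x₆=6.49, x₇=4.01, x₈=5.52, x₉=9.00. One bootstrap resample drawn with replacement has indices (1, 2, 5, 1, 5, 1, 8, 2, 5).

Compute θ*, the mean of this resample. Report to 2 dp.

Resample values: 7.42, 9.09, 7.02, 7.42, 7.02, 7.42, 5.52, 9.09, 7.02.
Mean = (7.42 + 9.09 + 7.02 + 7.42 + 7.02 + 7.42 + 5.52 + 9.09 + 7.02) / 9 = 67.020 / 9 = 7.45

θ* = 7.45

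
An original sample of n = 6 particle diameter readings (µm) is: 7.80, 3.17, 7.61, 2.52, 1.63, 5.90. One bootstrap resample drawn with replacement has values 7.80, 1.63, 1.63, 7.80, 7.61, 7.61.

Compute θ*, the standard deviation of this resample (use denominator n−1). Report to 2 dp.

Mean = 5.6800; sum of squared deviations = 49.2436
s² = 49.2436 / 5 = 9.8487
s = √9.8487 = 3.14

θ* = 3.14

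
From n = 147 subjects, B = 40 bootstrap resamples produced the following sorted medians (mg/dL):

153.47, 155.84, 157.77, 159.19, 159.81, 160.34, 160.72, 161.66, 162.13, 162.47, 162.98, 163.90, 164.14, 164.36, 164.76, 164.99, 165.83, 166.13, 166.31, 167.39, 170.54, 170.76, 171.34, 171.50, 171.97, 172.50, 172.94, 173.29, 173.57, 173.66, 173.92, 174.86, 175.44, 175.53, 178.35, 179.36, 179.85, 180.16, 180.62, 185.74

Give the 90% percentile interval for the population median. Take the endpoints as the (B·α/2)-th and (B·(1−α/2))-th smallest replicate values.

α = 0.10; lower rank = 40 × 0.050 = 2; upper rank = 40 × 0.950 = 38.
The 2nd smallest replicate is 155.84; the 38th is 180.16.

(155.84, 180.16)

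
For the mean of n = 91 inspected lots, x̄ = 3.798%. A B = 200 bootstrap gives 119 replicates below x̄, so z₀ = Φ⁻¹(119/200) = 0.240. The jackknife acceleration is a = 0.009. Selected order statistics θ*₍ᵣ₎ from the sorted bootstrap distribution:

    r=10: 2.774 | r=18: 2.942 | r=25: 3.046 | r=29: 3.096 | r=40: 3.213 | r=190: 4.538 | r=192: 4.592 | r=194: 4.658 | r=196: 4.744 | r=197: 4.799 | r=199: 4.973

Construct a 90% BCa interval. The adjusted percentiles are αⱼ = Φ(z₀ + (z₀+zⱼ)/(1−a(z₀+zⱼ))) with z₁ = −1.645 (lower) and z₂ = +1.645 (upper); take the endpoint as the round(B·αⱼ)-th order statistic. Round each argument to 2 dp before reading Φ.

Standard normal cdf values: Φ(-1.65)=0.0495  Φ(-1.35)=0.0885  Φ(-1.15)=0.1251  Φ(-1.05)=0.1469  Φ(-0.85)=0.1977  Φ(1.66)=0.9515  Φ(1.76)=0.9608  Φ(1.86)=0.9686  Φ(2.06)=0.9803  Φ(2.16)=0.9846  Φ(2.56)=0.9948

Lower: z₀ + z₁ = 0.240 + (-1.645) = -1.405; 1 − a(z₀+z₁) = 1 − (0.009)(-1.405) = 1.0126; argument = 0.240 + (-1.405)/1.0126 = -1.1475 → -1.15.
α₁ = Φ(-1.15) = 0.1251; rank = round(200 × 0.1251) = 25; θ*₍25₎ = 3.046.
Upper: z₀ + z₂ = 1.885; 1 − a(z₀+z₂) = 0.9830; argument = 2.1575 → 2.16; α₂ = 0.9846; rank = 197; θ*₍197₎ = 4.799.

(3.046, 4.799)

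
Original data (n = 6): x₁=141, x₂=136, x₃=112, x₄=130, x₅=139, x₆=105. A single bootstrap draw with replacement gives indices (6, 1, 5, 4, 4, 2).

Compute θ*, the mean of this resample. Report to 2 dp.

θ* = 130.17

Resample values: 105, 141, 139, 130, 130, 136.
Mean = (105 + 141 + 139 + 130 + 130 + 136) / 6 = 781.0 / 6 = 130.17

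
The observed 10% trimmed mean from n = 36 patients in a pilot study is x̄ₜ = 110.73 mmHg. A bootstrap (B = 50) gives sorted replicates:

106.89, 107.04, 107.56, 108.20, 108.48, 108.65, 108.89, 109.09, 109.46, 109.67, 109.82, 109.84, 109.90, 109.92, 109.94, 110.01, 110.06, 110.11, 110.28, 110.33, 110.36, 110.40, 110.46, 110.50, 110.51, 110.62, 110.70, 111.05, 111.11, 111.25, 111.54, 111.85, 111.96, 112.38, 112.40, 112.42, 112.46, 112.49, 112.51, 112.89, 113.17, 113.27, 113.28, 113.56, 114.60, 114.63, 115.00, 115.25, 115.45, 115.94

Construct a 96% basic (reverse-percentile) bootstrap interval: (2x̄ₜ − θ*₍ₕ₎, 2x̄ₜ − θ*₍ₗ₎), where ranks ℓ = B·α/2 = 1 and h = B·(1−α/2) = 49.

Percentile endpoints at ranks 1 and 49: θ*₍1₎ = 106.89, θ*₍49₎ = 115.45.
Basic interval reflects these around x̄ₜ:
  lower = 2 × 110.73 − 115.45 = 106.01
  upper = 2 × 110.73 − 106.89 = 114.57

(106.01, 114.57)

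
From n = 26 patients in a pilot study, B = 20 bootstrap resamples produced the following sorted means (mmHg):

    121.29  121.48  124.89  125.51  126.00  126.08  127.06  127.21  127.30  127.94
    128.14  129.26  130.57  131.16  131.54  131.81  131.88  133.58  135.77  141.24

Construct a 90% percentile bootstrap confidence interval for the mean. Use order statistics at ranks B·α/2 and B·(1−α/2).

α = 0.10; lower rank = 20 × 0.050 = 1; upper rank = 20 × 0.950 = 19.
The 1st smallest replicate is 121.29; the 19th is 135.77.

(121.29, 135.77)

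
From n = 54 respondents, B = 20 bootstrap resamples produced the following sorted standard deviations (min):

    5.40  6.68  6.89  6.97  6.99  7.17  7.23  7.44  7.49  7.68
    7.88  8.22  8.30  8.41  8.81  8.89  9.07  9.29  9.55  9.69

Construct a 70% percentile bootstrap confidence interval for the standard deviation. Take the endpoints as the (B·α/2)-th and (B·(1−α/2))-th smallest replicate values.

(6.89, 9.07)

α = 0.30; lower rank = 20 × 0.150 = 3; upper rank = 20 × 0.850 = 17.
The 3rd smallest replicate is 6.89; the 17th is 9.07.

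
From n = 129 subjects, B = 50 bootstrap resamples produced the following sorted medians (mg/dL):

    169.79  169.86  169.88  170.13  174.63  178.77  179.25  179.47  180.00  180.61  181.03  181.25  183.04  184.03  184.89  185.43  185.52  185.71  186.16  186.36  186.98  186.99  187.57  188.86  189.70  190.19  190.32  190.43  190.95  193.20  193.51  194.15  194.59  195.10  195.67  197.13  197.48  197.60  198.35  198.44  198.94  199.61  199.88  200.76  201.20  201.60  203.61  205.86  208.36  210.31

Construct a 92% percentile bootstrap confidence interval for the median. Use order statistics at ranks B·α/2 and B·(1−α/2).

(169.86, 205.86)

α = 0.08; lower rank = 50 × 0.040 = 2; upper rank = 50 × 0.960 = 48.
The 2nd smallest replicate is 169.86; the 48th is 205.86.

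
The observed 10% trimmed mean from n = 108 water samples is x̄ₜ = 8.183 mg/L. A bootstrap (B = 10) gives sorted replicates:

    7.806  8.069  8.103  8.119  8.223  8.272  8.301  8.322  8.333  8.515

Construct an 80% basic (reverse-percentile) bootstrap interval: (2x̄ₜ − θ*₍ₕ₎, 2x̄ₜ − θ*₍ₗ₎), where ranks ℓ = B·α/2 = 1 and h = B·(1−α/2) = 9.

Percentile endpoints at ranks 1 and 9: θ*₍1₎ = 7.806, θ*₍9₎ = 8.333.
Basic interval reflects these around x̄ₜ:
  lower = 2 × 8.183 − 8.333 = 8.033
  upper = 2 × 8.183 − 7.806 = 8.560

(8.033, 8.560)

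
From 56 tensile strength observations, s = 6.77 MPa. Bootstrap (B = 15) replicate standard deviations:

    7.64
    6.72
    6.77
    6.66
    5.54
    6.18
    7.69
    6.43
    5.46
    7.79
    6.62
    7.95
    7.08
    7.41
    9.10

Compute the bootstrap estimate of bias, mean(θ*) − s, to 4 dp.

bias = +0.2327

mean(θ*) = (7.64 + 6.72 + 6.77 + 6.66 + 5.54 + 6.18 + 7.69 + 6.43 + 5.46 + 7.79 + 6.62 + 7.95 + 7.08 + 7.41 + 9.10) / 15 = 7.00267
bias = 7.00267 − 6.77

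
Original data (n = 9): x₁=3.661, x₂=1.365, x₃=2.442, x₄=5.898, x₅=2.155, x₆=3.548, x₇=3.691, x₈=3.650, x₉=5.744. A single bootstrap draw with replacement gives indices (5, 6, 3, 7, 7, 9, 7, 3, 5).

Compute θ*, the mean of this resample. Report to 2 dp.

θ* = 3.28

Resample values: 2.155, 3.548, 2.442, 3.691, 3.691, 5.744, 3.691, 2.442, 2.155.
Mean = (2.155 + 3.548 + 2.442 + 3.691 + 3.691 + 5.744 + 3.691 + 2.442 + 2.155) / 9 = 29.5590 / 9 = 3.28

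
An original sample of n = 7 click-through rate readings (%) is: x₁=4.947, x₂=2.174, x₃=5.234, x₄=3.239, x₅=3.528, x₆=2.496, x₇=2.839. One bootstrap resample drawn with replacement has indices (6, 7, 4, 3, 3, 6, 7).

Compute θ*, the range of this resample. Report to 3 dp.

θ* = 2.738

Resample values: 2.496, 2.839, 3.239, 5.234, 5.234, 2.496, 2.839.
Range = 5.234 − 2.496 = 2.738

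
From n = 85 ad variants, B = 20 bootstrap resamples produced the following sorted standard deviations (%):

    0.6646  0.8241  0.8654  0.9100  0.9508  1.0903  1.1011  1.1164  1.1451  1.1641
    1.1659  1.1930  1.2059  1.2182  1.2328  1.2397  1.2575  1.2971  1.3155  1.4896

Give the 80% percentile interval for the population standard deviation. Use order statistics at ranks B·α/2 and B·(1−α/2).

α = 0.20; lower rank = 20 × 0.100 = 2; upper rank = 20 × 0.900 = 18.
The 2nd smallest replicate is 0.8241; the 18th is 1.2971.

(0.8241, 1.2971)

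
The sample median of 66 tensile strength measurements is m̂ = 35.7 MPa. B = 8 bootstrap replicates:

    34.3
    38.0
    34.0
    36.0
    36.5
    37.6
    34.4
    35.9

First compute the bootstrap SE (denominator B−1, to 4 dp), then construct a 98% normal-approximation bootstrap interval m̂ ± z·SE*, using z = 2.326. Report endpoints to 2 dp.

(32.18, 39.22)

Mean of replicates = 35.8375; sum of squared deviations = 16.0588; SE* = √(16.0588/7) = 1.5146
Margin = 2.326 × 1.5146 = 3.523
Interval: 35.7 ± 3.523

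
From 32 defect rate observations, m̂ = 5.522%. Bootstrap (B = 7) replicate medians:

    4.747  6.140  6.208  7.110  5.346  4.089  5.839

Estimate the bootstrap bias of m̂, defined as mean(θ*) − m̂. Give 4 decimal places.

bias = +0.1179

mean(θ*) = (4.747 + 6.140 + 6.208 + 7.110 + 5.346 + 4.089 + 5.839) / 7 = 5.63986
bias = 5.63986 − 5.522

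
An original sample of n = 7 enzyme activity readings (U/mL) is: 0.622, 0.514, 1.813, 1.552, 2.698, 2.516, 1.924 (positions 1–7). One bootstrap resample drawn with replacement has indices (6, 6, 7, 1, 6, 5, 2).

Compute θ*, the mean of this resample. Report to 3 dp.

θ* = 1.901

Resample values: 2.516, 2.516, 1.924, 0.622, 2.516, 2.698, 0.514.
Mean = (2.516 + 2.516 + 1.924 + 0.622 + 2.516 + 2.698 + 0.514) / 7 = 13.3060 / 7 = 1.901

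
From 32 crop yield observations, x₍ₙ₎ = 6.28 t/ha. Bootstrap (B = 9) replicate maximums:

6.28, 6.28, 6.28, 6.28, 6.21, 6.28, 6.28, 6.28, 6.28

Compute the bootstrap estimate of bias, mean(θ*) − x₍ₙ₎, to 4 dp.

mean(θ*) = (6.28 + 6.28 + 6.28 + 6.28 + 6.21 + 6.28 + 6.28 + 6.28 + 6.28) / 9 = 6.27222
bias = 6.27222 − 6.28

bias = −0.0078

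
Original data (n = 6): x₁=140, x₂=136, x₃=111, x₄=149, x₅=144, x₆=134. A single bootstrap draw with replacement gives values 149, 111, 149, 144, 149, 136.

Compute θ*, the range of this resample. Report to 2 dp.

Range = 149 − 111 = 38.00

θ* = 38.00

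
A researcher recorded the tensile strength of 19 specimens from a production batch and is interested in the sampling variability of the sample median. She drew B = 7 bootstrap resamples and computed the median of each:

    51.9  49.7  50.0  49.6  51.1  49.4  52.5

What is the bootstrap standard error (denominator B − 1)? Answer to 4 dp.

Bootstrap SE is the standard deviation of the 7 replicate medians.
Mean of replicates: (51.9 + 49.7 + 50.0 + 49.6 + 51.1 + 49.4 + 52.5) / 7 = 354.20000 / 7 = 50.60000
Sum of squared deviations: (+1.30000)² + (−0.90000)² + (−0.60000)² + (−1.00000)² + (+0.50000)² + (−1.20000)² + (+1.90000)² = 9.16000
Variance = 9.16000 / 6 = 1.52667
SE* = √1.52667

SE* = 1.2356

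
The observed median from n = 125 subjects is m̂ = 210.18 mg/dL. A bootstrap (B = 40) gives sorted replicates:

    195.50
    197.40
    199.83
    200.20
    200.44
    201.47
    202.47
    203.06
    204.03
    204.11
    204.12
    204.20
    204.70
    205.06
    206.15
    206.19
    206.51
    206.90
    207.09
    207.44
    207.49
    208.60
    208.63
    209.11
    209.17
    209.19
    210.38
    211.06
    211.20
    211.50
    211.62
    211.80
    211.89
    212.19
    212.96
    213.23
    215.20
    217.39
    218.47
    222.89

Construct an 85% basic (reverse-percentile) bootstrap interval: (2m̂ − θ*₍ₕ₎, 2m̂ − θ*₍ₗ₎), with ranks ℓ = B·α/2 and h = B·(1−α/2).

(205.16, 220.53)

Percentile endpoints at ranks 3 and 37: θ*₍3₎ = 199.83, θ*₍37₎ = 215.20.
Basic interval reflects these around m̂:
  lower = 2 × 210.18 − 215.20 = 205.16
  upper = 2 × 210.18 − 199.83 = 220.53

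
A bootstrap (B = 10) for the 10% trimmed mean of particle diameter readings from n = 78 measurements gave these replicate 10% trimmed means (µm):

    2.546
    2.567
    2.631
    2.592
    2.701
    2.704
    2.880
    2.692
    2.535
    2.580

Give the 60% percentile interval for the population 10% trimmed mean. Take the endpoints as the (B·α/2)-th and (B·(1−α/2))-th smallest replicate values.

(2.546, 2.701)

Sorted replicates: 2.535, 2.546, 2.567, 2.580, 2.592, 2.631, 2.692, 2.701, 2.704, 2.880
α = 0.40; lower rank = 10 × 0.200 = 2; upper rank = 10 × 0.800 = 8.
The 2nd smallest replicate is 2.546; the 8th is 2.701.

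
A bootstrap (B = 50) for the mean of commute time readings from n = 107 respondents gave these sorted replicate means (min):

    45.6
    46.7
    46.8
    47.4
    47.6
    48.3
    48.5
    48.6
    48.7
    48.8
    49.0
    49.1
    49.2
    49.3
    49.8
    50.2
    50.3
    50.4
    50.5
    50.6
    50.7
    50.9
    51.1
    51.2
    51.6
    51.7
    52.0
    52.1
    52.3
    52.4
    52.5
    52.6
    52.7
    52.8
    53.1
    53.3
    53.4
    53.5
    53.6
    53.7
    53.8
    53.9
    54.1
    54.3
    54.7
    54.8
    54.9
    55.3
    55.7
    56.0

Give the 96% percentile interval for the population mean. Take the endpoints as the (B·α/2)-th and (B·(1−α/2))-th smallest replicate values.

(45.6, 55.7)

α = 0.04; lower rank = 50 × 0.020 = 1; upper rank = 50 × 0.980 = 49.
The 1st smallest replicate is 45.6; the 49th is 55.7.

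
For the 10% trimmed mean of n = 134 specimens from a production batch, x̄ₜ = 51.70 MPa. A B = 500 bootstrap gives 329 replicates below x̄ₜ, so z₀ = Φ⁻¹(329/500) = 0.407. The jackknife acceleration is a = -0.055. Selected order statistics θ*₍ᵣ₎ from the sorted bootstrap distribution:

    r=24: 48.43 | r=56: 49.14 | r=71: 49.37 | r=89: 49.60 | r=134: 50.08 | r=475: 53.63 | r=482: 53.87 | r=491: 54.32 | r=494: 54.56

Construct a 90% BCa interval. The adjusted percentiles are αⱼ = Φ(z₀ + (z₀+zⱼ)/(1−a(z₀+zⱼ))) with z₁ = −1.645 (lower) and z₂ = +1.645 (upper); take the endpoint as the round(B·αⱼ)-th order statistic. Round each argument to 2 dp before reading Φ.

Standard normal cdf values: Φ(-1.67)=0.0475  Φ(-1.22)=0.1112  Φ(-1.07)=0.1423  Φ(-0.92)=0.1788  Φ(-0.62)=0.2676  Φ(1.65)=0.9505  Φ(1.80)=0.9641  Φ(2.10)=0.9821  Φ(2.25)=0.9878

(49.60, 54.56)

Lower: z₀ + z₁ = 0.407 + (-1.645) = -1.238; 1 − a(z₀+z₁) = 1 − (-0.055)(-1.238) = 0.9319; argument = 0.407 + (-1.238)/0.9319 = -0.9215 → -0.92.
α₁ = Φ(-0.92) = 0.1788; rank = round(500 × 0.1788) = 89; θ*₍89₎ = 49.60.
Upper: z₀ + z₂ = 2.052; 1 − a(z₀+z₂) = 1.1129; argument = 2.2509 → 2.25; α₂ = 0.9878; rank = 494; θ*₍494₎ = 54.56.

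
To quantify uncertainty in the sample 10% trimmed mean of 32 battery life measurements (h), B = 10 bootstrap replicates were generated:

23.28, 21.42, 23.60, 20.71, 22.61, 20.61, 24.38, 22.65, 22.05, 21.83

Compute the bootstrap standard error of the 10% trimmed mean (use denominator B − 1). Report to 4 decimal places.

SE* = 1.2309

Bootstrap SE is the standard deviation of the 10 replicate 10% trimmed means.
Mean of replicates: (23.28 + 21.42 + 23.60 + 20.71 + 22.61 + 20.61 + 24.38 + 22.65 + 22.05 + 21.83) / 10 = 223.14000 / 10 = 22.31400
Sum of squared deviations: (+0.96600)² + (−0.89400)² + (+1.28600)² + (−1.60400)² + (+0.29600)² + (−1.70400)² + (+2.06600)² + (+0.33600)² + (−0.26400)² + (−0.48400)² = 13.63544
Variance = 13.63544 / 9 = 1.51505
SE* = √1.51505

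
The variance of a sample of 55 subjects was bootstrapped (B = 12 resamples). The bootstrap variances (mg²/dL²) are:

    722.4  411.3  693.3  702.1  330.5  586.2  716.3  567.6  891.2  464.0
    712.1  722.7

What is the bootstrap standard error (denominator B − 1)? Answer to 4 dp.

SE* = 159.4059

Bootstrap SE is the standard deviation of the 12 replicate variances.
Mean of replicates: (722.4 + 411.3 + 693.3 + 702.1 + 330.5 + 586.2 + 716.3 + 567.6 + 891.2 + 464.0 + 712.1 + 722.7) / 12 = 7519.70000 / 12 = 626.64167
Sum of squared deviations: (+95.75833)² + (−215.34167)² + (+66.65833)² + (+75.45833)² + (−296.14167)² + (−40.44167)² + (+89.65833)² + (−59.04167)² + (+264.55833)² + (−162.64167)² + (+85.45833)² + (+96.05833)² = 279512.68917
Variance = 279512.68917 / 11 = 25410.24447
SE* = √25410.24447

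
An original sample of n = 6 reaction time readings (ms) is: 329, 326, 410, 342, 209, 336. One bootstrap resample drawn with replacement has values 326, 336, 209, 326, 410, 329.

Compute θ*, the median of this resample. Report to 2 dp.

θ* = 327.50

Sorted: 209, 326, 326, 329, 336, 410
Median = average of the two middle values = 327.50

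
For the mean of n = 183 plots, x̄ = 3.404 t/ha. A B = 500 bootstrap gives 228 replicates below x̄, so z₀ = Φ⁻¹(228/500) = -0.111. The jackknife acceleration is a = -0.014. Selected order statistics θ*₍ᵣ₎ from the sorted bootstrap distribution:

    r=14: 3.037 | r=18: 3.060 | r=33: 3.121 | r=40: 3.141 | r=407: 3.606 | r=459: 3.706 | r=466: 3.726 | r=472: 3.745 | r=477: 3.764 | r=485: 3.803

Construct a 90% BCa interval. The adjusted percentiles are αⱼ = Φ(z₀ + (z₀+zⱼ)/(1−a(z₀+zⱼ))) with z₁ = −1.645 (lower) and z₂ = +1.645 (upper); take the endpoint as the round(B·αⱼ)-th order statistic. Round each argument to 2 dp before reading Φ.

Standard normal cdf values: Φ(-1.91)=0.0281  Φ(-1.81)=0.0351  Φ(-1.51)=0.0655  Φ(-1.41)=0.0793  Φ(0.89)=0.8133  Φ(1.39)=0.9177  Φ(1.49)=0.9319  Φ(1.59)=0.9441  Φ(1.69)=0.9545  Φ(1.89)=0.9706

Lower: z₀ + z₁ = -0.111 + (-1.645) = -1.756; 1 − a(z₀+z₁) = 1 − (-0.014)(-1.756) = 0.9754; argument = -0.111 + (-1.756)/0.9754 = -1.9113 → -1.91.
α₁ = Φ(-1.91) = 0.0281; rank = round(500 × 0.0281) = 14; θ*₍14₎ = 3.037.
Upper: z₀ + z₂ = 1.534; 1 − a(z₀+z₂) = 1.0215; argument = 1.3907 → 1.39; α₂ = 0.9177; rank = 459; θ*₍459₎ = 3.706.

(3.037, 3.706)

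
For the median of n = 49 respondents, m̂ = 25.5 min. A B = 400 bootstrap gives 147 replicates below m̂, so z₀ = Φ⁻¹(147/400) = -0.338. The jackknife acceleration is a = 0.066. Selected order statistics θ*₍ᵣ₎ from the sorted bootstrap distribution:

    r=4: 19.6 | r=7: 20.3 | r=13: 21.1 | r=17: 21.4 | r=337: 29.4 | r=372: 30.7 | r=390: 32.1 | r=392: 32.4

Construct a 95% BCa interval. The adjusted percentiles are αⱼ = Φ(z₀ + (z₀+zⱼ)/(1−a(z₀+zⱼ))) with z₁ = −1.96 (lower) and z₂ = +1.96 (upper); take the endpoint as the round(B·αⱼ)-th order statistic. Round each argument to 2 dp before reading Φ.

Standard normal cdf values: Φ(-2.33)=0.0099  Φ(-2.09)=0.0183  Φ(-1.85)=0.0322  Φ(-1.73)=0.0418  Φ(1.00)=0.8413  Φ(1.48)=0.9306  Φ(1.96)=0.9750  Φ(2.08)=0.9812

(19.6, 30.7)

Lower: z₀ + z₁ = -0.338 + (-1.960) = -2.298; 1 − a(z₀+z₁) = 1 − (0.066)(-2.298) = 1.1517; argument = -0.338 + (-2.298)/1.1517 = -2.3334 → -2.33.
α₁ = Φ(-2.33) = 0.0099; rank = round(400 × 0.0099) = 4; θ*₍4₎ = 19.6.
Upper: z₀ + z₂ = 1.622; 1 − a(z₀+z₂) = 0.8929; argument = 1.4785 → 1.48; α₂ = 0.9306; rank = 372; θ*₍372₎ = 30.7.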